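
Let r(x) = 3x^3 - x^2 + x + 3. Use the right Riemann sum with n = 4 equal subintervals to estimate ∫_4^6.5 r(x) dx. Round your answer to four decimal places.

1294.7803

Δx = (6.5 − 4)/4 = 0.625.
Right endpoints: 4.625, 5.25, 5.875, 6.5.
r(4.625) = 144911/512, r(5.25) = 414.796875, r(5.875) = 298341/512, r(6.5) = 791.125.
Sum = Δx · [r(4.625) + r(5.25) + r(5.875) + r(6.5)].
Sum ≈ 1294.7803.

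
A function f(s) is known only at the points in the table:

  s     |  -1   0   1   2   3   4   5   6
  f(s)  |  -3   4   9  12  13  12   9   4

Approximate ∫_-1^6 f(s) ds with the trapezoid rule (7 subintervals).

Δs = 1.
T_7 = (1/2)·[(-3) + 2·4 + 2·9 + 2·12 + 2·13 + 2·12 + 2·9 + 4] = 59.5.

59.5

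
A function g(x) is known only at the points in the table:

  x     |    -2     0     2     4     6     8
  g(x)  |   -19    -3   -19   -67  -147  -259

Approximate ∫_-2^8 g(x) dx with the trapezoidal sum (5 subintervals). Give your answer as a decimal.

Δx = 2.
T_5 = (2/2)·[(-19) + 2·(-3) + 2·(-19) + 2·(-67) + 2·(-147) + (-259)] = -750.

-750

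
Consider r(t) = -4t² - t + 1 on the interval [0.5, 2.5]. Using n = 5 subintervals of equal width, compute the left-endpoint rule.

Δt = (2.5 − 0.5)/5 = 0.4.
Left endpoints: 0.5, 0.9, 1.3, 1.7, 2.1.
r(0.5) = -0.5, r(0.9) = -3.14, r(1.3) = -7.06, r(1.7) = -12.26, r(2.1) = -18.74.
Sum = Δt · [r(0.5) + r(0.9) + r(1.3) + r(1.7) + r(2.1)].
Sum = -16.68.

-16.68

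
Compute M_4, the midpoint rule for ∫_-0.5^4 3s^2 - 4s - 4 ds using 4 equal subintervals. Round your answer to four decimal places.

Δs = (4 − (-0.5))/4 = 1.125.
Midpoints: 0.0625, 1.1875, 2.3125, 3.4375.
f(0.0625) = -4.23828125, f(1.1875) = -4.51953125, f(2.3125) = 2.79296875, f(3.4375) = 17.69921875.
Sum = Δs · [f(0.0625) + f(1.1875) + f(2.3125) + f(3.4375)].
Sum ≈ 13.2012.

13.2012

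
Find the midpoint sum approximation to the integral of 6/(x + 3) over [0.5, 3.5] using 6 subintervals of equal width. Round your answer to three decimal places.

Δx = (3.5 − 0.5)/6 = 0.5.
Midpoints: 0.75, 1.25, 1.75, 2.25, 2.75, 3.25.
f(0.75) = 1.6, f(1.25) = 24/17, f(1.75) = 24/19, f(2.25) = 8/7, f(2.75) = 24/23, f(3.25) = 0.96.
Sum = Δx · [f(0.75) + f(1.25) + f(1.75) + ...].
Sum ≈ 3.711.

3.711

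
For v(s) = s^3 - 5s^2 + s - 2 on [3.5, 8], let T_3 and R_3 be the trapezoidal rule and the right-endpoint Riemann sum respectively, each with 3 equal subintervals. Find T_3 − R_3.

-161.15625

T_3 = 242.15625.
R_3 = 403.3125.
T_3 − R_3 = -161.15625.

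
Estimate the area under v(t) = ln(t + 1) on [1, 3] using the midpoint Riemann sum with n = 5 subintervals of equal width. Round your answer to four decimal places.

Δt = (3 − 1)/5 = 0.4.
Midpoints: 1.2, 1.6, 2, 2.4, 2.8.
v(1.2) ≈ 0.7885, v(1.6) ≈ 0.9555, v(2) ≈ 1.0986, v(2.4) ≈ 1.2238, v(2.8) ≈ 1.3350.
Sum = Δt · [v(1.2) + v(1.6) + v(2) + v(2.4) + v(2.8)].
Sum ≈ 2.1605.

2.1605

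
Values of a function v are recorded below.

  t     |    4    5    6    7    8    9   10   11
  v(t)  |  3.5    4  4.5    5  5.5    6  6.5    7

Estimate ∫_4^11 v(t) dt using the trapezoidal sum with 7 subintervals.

Δt = 1.
T_7 = (1/2)·[3.5 + 2·4 + 2·4.5 + 2·5 + 2·5.5 + 2·6 + 2·6.5 + 7] = 36.75.

36.75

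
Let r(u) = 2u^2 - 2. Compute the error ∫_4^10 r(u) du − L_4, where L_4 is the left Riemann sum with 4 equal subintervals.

121.5

Exact integral: ∫_4^10 r(u) du = 612.
L_4 = 490.5.
Error = 612 − 490.5 = 121.5.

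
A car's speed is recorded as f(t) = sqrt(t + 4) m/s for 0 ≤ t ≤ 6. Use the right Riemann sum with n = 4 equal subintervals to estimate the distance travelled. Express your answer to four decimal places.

16.6031

Δt = (6 − 0)/4 = 1.5.
Right endpoints: 1.5, 3, 4.5, 6.
f(1.5) ≈ 2.3452, f(3) ≈ 2.6458, f(4.5) ≈ 2.9155, f(6) ≈ 3.1623.
Sum = Δt · [f(1.5) + f(3) + f(4.5) + f(6)].
Sum ≈ 16.6031.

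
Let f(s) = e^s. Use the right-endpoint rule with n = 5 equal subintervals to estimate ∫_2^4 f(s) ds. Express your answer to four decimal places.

Δs = (4 − 2)/5 = 0.4.
Right endpoints: 2.4, 2.8, 3.2, 3.6, 4.
f(2.4) ≈ 11.0232, f(2.8) ≈ 16.4446, f(3.2) ≈ 24.5325, f(3.6) ≈ 36.5982, f(4) ≈ 54.5982.
Sum = Δs · [f(2.4) + f(2.8) + f(3.2) + f(3.6) + f(4)].
Sum ≈ 57.2787.

57.2787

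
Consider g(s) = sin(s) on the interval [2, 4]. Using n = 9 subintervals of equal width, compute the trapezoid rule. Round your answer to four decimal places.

Δs = (4 − 2)/9 = 2/9.
g(2) ≈ 0.9093, g(20/9) ≈ 0.7952, g(22/9) ≈ 0.6420, g(8/3) ≈ 0.4573, g(26/9) ≈ 0.2500, g(28/9) ≈ 0.0305, g(10/3) ≈ -0.1906, g(32/9) ≈ -0.4022, g(34/9) ≈ -0.5941, g(4) ≈ -0.7568.
T_9 = (Δs/2)·[g(s_0) + 2g(s_1) + ... + 2g(s_{8}) + g(s_9)].
Sum ≈ 0.2365.

0.2365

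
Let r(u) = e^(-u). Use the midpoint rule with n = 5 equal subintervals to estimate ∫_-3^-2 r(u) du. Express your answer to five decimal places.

Δu = (-2 − (-3))/5 = 0.2.
Midpoints: -2.9, -2.7, -2.5, -2.3, -2.1.
r(-2.9) ≈ 18.17415, r(-2.7) ≈ 14.87973, r(-2.5) ≈ 12.18249, r(-2.3) ≈ 9.97418, r(-2.1) ≈ 8.16617.
Sum = Δu · [r(-2.9) + r(-2.7) + r(-2.5) + r(-2.3) + r(-2.1)].
Sum ≈ 12.67534.

12.67534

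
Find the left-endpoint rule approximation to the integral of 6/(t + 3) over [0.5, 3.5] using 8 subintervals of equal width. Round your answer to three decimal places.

Δt = (3.5 − 0.5)/8 = 0.375.
Left endpoints: 0.5, 0.875, 1.25, 1.625, 2, 2.375, 2.75, 3.125.
f(0.5) = 12/7, f(0.875) = 48/31, f(1.25) = 24/17, f(1.625) = 48/37, f(2) = 1.2, f(2.375) = 48/43, f(2.75) = 24/23, f(3.125) = 48/49.
Sum = Δt · [f(0.5) + f(0.875) + f(1.25) + ...].
Sum ≈ 3.867.

3.867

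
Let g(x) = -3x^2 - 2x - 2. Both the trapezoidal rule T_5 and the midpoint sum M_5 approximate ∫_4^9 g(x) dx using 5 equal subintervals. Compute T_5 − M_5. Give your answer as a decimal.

-3.75

T_5 = -742.5.
M_5 = -738.75.
T_5 − M_5 = -3.75.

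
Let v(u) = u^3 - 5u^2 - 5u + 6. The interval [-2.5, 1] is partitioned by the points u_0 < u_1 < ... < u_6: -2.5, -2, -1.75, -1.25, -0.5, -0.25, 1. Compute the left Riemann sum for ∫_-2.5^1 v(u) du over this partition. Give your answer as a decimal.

Subinterval widths: 0.5, 0.25, 0.5, 0.75, 0.25, 1.25.
Left endpoints: -2.5, -2, -1.75, -1.25, -0.5, -0.25.
v(-2.5) = -28.375, v(-2) = -12, v(-1.75) = -5.921875, v(-1.25) = 2.484375, v(-0.5) = 7.125, v(-0.25) = 6.921875.
Sum = Σ Δu_i · v(u_i).
Sum = -7.8515625.

-7.8515625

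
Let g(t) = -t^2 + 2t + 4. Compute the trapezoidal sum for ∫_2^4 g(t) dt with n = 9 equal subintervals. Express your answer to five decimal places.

1.31687

Δt = (4 − 2)/9 = 2/9.
g(2) = 4, g(20/9) = 284/81, g(22/9) = 236/81, g(8/3) = 20/9, g(26/9) = 116/81, g(28/9) = 44/81, g(10/3) = -4/9, g(32/9) = -124/81, g(34/9) = -220/81, g(4) = -4.
T_9 = (Δt/2)·[g(t_0) + 2g(t_1) + ... + 2g(t_{8}) + g(t_9)].
Sum ≈ 1.31687.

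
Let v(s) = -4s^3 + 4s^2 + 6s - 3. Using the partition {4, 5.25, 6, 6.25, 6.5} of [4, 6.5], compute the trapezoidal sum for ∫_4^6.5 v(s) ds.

-1198.578125

Subinterval widths: 1.25, 0.75, 0.25, 0.25.
v(4) = -171, v(5.25) = -440.0625, v(6) = -687, v(6.25) = -785.8125, v(6.5) = -893.5.
On each subinterval the trapezoid contributes (Δs_i/2)·[v(s_{i-1}) + v(s_i)].
Sum = -1198.578125.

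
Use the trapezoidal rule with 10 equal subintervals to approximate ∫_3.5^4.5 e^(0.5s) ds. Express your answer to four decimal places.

7.4678

Δs = (4.5 − 3.5)/10 = 0.1.
f(3.5) ≈ 5.7546, f(3.6) ≈ 6.0496, f(3.7) ≈ 6.3598, f(3.8) ≈ 6.6859, f(3.9) ≈ 7.0287, f(4) ≈ 7.3891, f(4.1) ≈ 7.7679, f(4.2) ≈ 8.1662, f(4.3) ≈ 8.5849, f(4.4) ≈ 9.0250, f(4.5) ≈ 9.4877.
T_10 = (Δs/2)·[f(s_0) + 2f(s_1) + ... + 2f(s_{9}) + f(s_10)].
Sum ≈ 7.4678.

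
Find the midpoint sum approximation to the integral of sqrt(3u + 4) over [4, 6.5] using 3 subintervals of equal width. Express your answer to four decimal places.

Δu = (6.5 − 4)/3 = 5/6.
Midpoints: 53/12, 5.25, 73/12.
f(53/12) ≈ 4.1533, f(5.25) ≈ 4.4441, f(73/12) ≈ 4.7170.
Sum = Δu · [f(53/12) + f(5.25) + f(73/12)].
Sum ≈ 11.0953.

11.0953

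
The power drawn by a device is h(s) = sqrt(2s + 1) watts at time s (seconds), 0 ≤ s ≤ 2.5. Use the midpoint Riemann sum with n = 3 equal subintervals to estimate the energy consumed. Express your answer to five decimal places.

4.58155

Δs = (2.5 − 0)/3 = 5/6.
Midpoints: 5/12, 1.25, 25/12.
h(5/12) ≈ 1.35401, h(1.25) ≈ 1.87083, h(25/12) ≈ 2.27303.
Sum = Δs · [h(5/12) + h(1.25) + h(25/12)].
Sum ≈ 4.58155.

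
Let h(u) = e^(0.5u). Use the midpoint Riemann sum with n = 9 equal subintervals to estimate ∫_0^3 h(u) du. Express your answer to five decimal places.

6.95533

Δu = (3 − 0)/9 = 1/3.
Midpoints: 1/6, 0.5, 5/6, 7/6, 1.5, 11/6, 13/6, 2.5, 17/6.
h(1/6) ≈ 1.08690, h(0.5) ≈ 1.28403, h(5/6) ≈ 1.51690, h(7/6) ≈ 1.79200, h(1.5) ≈ 2.11700, h(11/6) ≈ 2.50094, h(13/6) ≈ 2.95451, h(2.5) ≈ 3.49034, h(17/6) ≈ 4.12335.
Sum = Δu · [h(1/6) + h(0.5) + h(5/6) + ...].
Sum ≈ 6.95533.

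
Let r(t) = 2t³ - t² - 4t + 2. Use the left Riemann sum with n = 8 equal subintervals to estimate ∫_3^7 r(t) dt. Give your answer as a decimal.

Δt = (7 − 3)/8 = 0.5.
Left endpoints: 3, 3.5, 4, 4.5, 5, 5.5, 6, 6.5.
r(3) = 35, r(3.5) = 61.5, r(4) = 98, r(4.5) = 146, r(5) = 207, r(5.5) = 282.5, r(6) = 374, r(6.5) = 483.
Sum = Δt · [r(3) + r(3.5) + r(4) + ...].
Sum = 843.5.

843.5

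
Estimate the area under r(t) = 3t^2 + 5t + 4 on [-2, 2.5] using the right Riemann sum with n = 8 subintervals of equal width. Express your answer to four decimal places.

56.1885

Δt = (2.5 − (-2))/8 = 0.5625.
Right endpoints: -1.4375, -0.875, -0.3125, 0.25, 0.8125, 1.375, 1.9375, 2.5.
r(-1.4375) = 3.01171875, r(-0.875) = 1.921875, r(-0.3125) = 2.73046875, r(0.25) = 5.4375, r(0.8125) = 10.04296875, r(1.375) = 16.546875, r(1.9375) = 24.94921875, r(2.5) = 35.25.
Sum = Δt · [r(-1.4375) + r(-0.875) + r(-0.3125) + ...].
Sum ≈ 56.1885.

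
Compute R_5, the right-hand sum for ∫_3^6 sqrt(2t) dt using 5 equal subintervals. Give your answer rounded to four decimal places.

Δt = (6 − 3)/5 = 0.6.
Right endpoints: 3.6, 4.2, 4.8, 5.4, 6.
f(3.6) ≈ 2.6833, f(4.2) ≈ 2.8983, f(4.8) ≈ 3.0984, f(5.4) ≈ 3.2863, f(6) ≈ 3.4641.
Sum = Δt · [f(3.6) + f(4.2) + f(4.8) + f(5.4) + f(6)].
Sum ≈ 9.2582.

9.2582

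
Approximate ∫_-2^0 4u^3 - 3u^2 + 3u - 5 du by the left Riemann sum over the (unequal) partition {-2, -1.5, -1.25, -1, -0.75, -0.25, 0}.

-50.8125

Subinterval widths: 0.5, 0.25, 0.25, 0.25, 0.5, 0.25.
Left endpoints: -2, -1.5, -1.25, -1, -0.75, -0.25.
f(-2) = -55, f(-1.5) = -29.75, f(-1.25) = -21.25, f(-1) = -15, f(-0.75) = -10.625, f(-0.25) = -6.
Sum = Σ Δu_i · f(u_i).
Sum = -50.8125.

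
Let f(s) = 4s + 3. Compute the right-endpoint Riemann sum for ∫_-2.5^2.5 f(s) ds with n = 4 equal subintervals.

Δs = (2.5 − (-2.5))/4 = 1.25.
Right endpoints: -1.25, 0, 1.25, 2.5.
f(-1.25) = -2, f(0) = 3, f(1.25) = 8, f(2.5) = 13.
Sum = Δs · [f(-1.25) + f(0) + f(1.25) + f(2.5)].
Sum = 27.5.

27.5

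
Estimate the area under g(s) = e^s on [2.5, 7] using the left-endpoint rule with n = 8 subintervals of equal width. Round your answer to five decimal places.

807.89317

Δs = (7 − 2.5)/8 = 0.5625.
Left endpoints: 2.5, 3.0625, 3.625, 4.1875, 4.75, 5.3125, 5.875, 6.4375.
g(2.5) ≈ 12.18249, g(3.0625) ≈ 21.38094, g(3.625) ≈ 37.52472, g(4.1875) ≈ 65.85794, g(4.75) ≈ 115.58428, g(5.3125) ≈ 202.85674, g(5.875) ≈ 356.02466, g(6.4375) ≈ 624.84274.
Sum = Δs · [g(2.5) + g(3.0625) + g(3.625) + ...].
Sum ≈ 807.89317.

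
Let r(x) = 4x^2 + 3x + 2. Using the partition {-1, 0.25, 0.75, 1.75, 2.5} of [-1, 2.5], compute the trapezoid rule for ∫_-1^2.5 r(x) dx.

Subinterval widths: 1.25, 0.5, 1, 0.75.
r(-1) = 3, r(0.25) = 3, r(0.75) = 6.5, r(1.75) = 19.5, r(2.5) = 34.5.
On each subinterval the trapezoid contributes (Δx_i/2)·[r(x_{i-1}) + r(x_i)].
Sum = 39.375.

39.375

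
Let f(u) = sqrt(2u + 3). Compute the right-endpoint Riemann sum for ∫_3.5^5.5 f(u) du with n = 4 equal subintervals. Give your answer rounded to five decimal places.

Δu = (5.5 − 3.5)/4 = 0.5.
Right endpoints: 4, 4.5, 5, 5.5.
f(4) ≈ 3.31662, f(4.5) ≈ 3.46410, f(5) ≈ 3.60555, f(5.5) ≈ 3.74166.
Sum = Δu · [f(4) + f(4.5) + f(5) + f(5.5)].
Sum ≈ 7.06397.

7.06397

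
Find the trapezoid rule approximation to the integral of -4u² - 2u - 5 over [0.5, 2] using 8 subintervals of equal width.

-21.78515625

Δu = (2 − 0.5)/8 = 0.1875.
f(0.5) = -7, f(0.6875) = -8.265625, f(0.875) = -9.8125, f(1.0625) = -11.640625, f(1.25) = -13.75, f(1.4375) = -16.140625, f(1.625) = -18.8125, f(1.8125) = -21.765625, f(2) = -25.
T_8 = (Δu/2)·[f(u_0) + 2f(u_1) + ... + 2f(u_{7}) + f(u_8)].
Sum = -21.78515625.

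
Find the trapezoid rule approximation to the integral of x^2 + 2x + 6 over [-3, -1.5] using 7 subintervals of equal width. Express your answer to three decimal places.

Δx = (-1.5 − (-3))/7 = 3/14.
f(-3) = 9, f(-39/14) = 1605/196, f(-18/7) = 366/49, f(-33/14) = 1341/196, f(-15/7) = 309/49, f(-27/14) = 1149/196, f(-12/7) = 270/49, f(-1.5) = 5.25.
T_7 = (Δx/2)·[f(x_0) + 2f(x_1) + ... + 2f(x_{6}) + f(x_7)].
Sum ≈ 10.136.

10.136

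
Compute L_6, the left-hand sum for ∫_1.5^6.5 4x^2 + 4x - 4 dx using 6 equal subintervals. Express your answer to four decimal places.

Δx = (6.5 − 1.5)/6 = 5/6.
Left endpoints: 1.5, 7/3, 19/6, 4, 29/6, 17/3.
f(1.5) = 11, f(7/3) = 244/9, f(19/6) = 439/9, f(4) = 76, f(29/6) = 979/9, f(17/3) = 1324/9.
Sum = Δx · [f(1.5) + f(7/3) + f(19/6) + ...].
Sum ≈ 348.9815.

348.9815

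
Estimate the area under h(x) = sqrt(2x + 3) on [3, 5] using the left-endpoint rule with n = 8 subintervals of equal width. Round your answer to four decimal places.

6.5481

Δx = (5 − 3)/8 = 0.25.
Left endpoints: 3, 3.25, 3.5, 3.75, 4, 4.25, 4.5, 4.75.
h(3) ≈ 3.0000, h(3.25) ≈ 3.0822, h(3.5) ≈ 3.1623, h(3.75) ≈ 3.2404, h(4) ≈ 3.3166, h(4.25) ≈ 3.3912, h(4.5) ≈ 3.4641, h(4.75) ≈ 3.5355.
Sum = Δx · [h(3) + h(3.25) + h(3.5) + ...].
Sum ≈ 6.5481.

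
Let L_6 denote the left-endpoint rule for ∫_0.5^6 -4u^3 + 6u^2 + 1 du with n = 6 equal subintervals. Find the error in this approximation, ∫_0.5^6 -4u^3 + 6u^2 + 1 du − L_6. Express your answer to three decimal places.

-272.040

Exact integral: ∫_0.5^6 f(u) du = -858.6875.
L_6 ≈ -586.64757.
Error ≈ -858.6875 − (-586.64757) ≈ -272.040.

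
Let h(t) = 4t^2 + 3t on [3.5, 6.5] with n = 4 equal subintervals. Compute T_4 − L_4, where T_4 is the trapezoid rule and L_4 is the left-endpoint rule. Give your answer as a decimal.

48.375

T_4 = 355.125.
L_4 = 306.75.
T_4 − L_4 = 48.375.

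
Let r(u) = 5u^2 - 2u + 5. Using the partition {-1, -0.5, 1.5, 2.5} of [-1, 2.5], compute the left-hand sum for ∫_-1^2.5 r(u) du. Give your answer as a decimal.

Subinterval widths: 0.5, 2, 1.
Left endpoints: -1, -0.5, 1.5.
r(-1) = 12, r(-0.5) = 7.25, r(1.5) = 13.25.
Sum = Σ Δu_i · r(u_i).
Sum = 33.75.

33.75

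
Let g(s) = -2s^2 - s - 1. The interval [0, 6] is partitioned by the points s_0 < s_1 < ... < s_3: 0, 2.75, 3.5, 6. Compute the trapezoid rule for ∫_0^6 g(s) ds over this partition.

Subinterval widths: 2.75, 0.75, 2.5.
g(0) = -1, g(2.75) = -18.875, g(3.5) = -29, g(6) = -79.
On each subinterval the trapezoid contributes (Δs_i/2)·[g(s_{i-1}) + g(s_i)].
Sum = -180.28125.

-180.28125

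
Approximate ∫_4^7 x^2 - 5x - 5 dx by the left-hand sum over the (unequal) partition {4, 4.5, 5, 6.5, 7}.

Subinterval widths: 0.5, 0.5, 1.5, 0.5.
Left endpoints: 4, 4.5, 5, 6.5.
f(4) = -9, f(4.5) = -7.25, f(5) = -5, f(6.5) = 4.75.
Sum = Σ Δx_i · f(x_i).
Sum = -13.25.

-13.25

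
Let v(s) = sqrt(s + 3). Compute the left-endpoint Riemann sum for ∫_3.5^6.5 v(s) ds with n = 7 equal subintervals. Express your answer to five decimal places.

8.35810

Δs = (6.5 − 3.5)/7 = 3/7.
Left endpoints: 3.5, 55/14, 61/14, 67/14, 73/14, 79/14, 85/14.
v(3.5) ≈ 2.54951, v(55/14) ≈ 2.63222, v(61/14) ≈ 2.71241, v(67/14) ≈ 2.79029, v(73/14) ≈ 2.86606, v(79/14) ≈ 2.93987, v(85/14) ≈ 3.01188.
Sum = Δs · [v(3.5) + v(55/14) + v(61/14) + ...].
Sum ≈ 8.35810.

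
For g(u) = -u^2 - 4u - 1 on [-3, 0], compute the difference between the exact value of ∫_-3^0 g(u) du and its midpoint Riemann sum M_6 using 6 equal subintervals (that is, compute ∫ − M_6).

Exact integral: ∫_-3^0 g(u) du = 6.
M_6 = 6.0625.
Error = 6 − 6.0625 = -0.0625.

-0.0625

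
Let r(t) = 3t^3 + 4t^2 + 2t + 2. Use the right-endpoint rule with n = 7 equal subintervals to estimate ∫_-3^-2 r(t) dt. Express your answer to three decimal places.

Δt = (-2 − (-3))/7 = 1/7.
Right endpoints: -20/7, -19/7, -18/7, -17/7, -16/7, -15/7, -2.
r(-20/7) = -14074/343, r(-19/7) = -11645/343, r(-18/7) = -9502/343, r(-17/7) = -7627/343, r(-16/7) = -6002/343, r(-15/7) = -4609/343, r(-2) = -10.
Sum = Δt · [r(-20/7) + r(-19/7) + r(-18/7) + ...].
Sum ≈ -23.694.

-23.694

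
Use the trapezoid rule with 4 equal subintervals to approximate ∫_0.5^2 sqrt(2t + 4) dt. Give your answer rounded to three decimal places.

Δt = (2 − 0.5)/4 = 0.375.
f(0.5) ≈ 2.236, f(0.875) ≈ 2.398, f(1.25) ≈ 2.550, f(1.625) ≈ 2.693, f(2) ≈ 2.828.
T_4 = (Δt/2)·[f(t_0) + 2f(t_1) + 2f(t_2) + 2f(t_3) + f(t_4)].
Sum ≈ 3.815.

3.815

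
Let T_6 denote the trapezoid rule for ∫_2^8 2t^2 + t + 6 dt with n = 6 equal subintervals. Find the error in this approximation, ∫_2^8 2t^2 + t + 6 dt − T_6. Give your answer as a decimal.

-2

Exact integral: ∫_2^8 f(t) dt = 402.
T_6 = 404.
Error = 402 − 404 = -2.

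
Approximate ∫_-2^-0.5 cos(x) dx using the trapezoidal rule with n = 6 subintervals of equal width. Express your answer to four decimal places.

0.4276

Δx = (-0.5 − (-2))/6 = 0.25.
f(-2) ≈ -0.4161, f(-1.75) ≈ -0.1782, f(-1.5) ≈ 0.0707, f(-1.25) ≈ 0.3153, f(-1) ≈ 0.5403, f(-0.75) ≈ 0.7317, f(-0.5) ≈ 0.8776.
T_6 = (Δx/2)·[f(x_0) + 2f(x_1) + ... + 2f(x_{5}) + f(x_6)].
Sum ≈ 0.4276.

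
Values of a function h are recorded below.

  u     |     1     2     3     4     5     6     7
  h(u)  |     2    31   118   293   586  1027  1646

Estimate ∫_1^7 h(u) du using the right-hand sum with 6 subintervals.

Δu = 1.
Sum = 1·[31 + 118 + 293 + 586 + 1027 + 1646] = 3701.

3701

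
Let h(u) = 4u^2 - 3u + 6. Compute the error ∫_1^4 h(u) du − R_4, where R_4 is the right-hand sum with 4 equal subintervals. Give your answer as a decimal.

Exact integral: ∫_1^4 h(u) du = 79.5.
R_4 = 99.75.
Error = 79.5 − 99.75 = -20.25.

-20.25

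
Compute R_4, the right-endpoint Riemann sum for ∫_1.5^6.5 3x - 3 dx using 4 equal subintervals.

54.375

Δx = (6.5 − 1.5)/4 = 1.25.
Right endpoints: 2.75, 4, 5.25, 6.5.
f(2.75) = 5.25, f(4) = 9, f(5.25) = 12.75, f(6.5) = 16.5.
Sum = Δx · [f(2.75) + f(4) + f(5.25) + f(6.5)].
Sum = 54.375.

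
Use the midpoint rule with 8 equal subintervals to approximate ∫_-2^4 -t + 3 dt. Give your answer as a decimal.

12

Δt = (4 − (-2))/8 = 0.75.
Midpoints: -1.625, -0.875, -0.125, 0.625, 1.375, 2.125, 2.875, 3.625.
f(-1.625) = 4.625, f(-0.875) = 3.875, f(-0.125) = 3.125, f(0.625) = 2.375, f(1.375) = 1.625, f(2.125) = 0.875, f(2.875) = 0.125, f(3.625) = -0.625.
Sum = Δt · [f(-1.625) + f(-0.875) + f(-0.125) + ...].
Sum = 12.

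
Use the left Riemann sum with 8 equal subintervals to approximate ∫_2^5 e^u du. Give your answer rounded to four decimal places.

116.2308

Δu = (5 − 2)/8 = 0.375.
Left endpoints: 2, 2.375, 2.75, 3.125, 3.5, 3.875, 4.25, 4.625.
f(2) ≈ 7.3891, f(2.375) ≈ 10.7510, f(2.75) ≈ 15.6426, f(3.125) ≈ 22.7599, f(3.5) ≈ 33.1155, f(3.875) ≈ 48.1827, f(4.25) ≈ 70.1054, f(4.625) ≈ 102.0028.
Sum = Δu · [f(2) + f(2.375) + f(2.75) + ...].
Sum ≈ 116.2308.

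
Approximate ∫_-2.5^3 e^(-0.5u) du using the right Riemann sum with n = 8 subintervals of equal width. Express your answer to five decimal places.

5.47554

Δu = (3 − (-2.5))/8 = 0.6875.
Right endpoints: -1.8125, -1.125, -0.4375, 0.25, 0.9375, 1.625, 2.3125, 3.
f(-1.8125) ≈ 2.47502, f(-1.125) ≈ 1.75505, f(-0.4375) ≈ 1.24452, f(0.25) ≈ 0.88250, f(0.9375) ≈ 0.62578, f(1.625) ≈ 0.44375, f(2.3125) ≈ 0.31466, f(3) ≈ 0.22313.
Sum = Δu · [f(-1.8125) + f(-1.125) + f(-0.4375) + ...].
Sum ≈ 5.47554.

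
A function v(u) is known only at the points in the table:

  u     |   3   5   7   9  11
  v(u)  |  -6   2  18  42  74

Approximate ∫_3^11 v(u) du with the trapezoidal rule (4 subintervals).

Δu = 2.
T_4 = (2/2)·[(-6) + 2·2 + 2·18 + 2·42 + 74] = 192.

192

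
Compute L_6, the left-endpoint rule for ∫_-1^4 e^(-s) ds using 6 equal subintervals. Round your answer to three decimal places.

Δs = (4 − (-1))/6 = 5/6.
Left endpoints: -1, -1/6, 2/3, 1.5, 7/3, 19/6.
f(-1) ≈ 2.718, f(-1/6) ≈ 1.181, f(2/3) ≈ 0.513, f(1.5) ≈ 0.223, f(7/3) ≈ 0.097, f(19/6) ≈ 0.042.
Sum = Δs · [f(-1) + f(-1/6) + f(2/3) + ...].
Sum ≈ 3.979.

3.979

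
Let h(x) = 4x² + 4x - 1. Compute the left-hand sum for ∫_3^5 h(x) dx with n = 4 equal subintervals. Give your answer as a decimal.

Δx = (5 − 3)/4 = 0.5.
Left endpoints: 3, 3.5, 4, 4.5.
h(3) = 47, h(3.5) = 62, h(4) = 79, h(4.5) = 98.
Sum = Δx · [h(3) + h(3.5) + h(4) + h(4.5)].
Sum = 143.

143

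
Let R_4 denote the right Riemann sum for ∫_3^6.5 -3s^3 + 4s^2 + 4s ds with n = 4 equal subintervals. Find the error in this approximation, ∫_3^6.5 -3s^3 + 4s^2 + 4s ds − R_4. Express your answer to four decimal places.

278.0016

Exact integral: ∫_3^6.5 f(s) ds ≈ -881.380208.
R_4 ≈ -1159.381836.
Error ≈ -881.380208 − (-1159.381836) ≈ 278.0016.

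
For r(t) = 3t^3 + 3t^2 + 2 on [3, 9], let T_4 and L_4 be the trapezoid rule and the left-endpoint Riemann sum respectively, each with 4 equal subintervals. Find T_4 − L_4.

1741.5

T_4 = 5702.25.
L_4 = 3960.75.
T_4 − L_4 = 1741.5.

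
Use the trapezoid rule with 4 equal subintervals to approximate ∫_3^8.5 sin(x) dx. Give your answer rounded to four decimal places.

Δx = (8.5 − 3)/4 = 1.375.
f(3) ≈ 0.1411, f(4.375) ≈ -0.9436, f(5.75) ≈ -0.5083, f(7.125) ≈ 0.7459, f(8.5) ≈ 0.7985.
T_4 = (Δx/2)·[f(x_0) + 2f(x_1) + 2f(x_2) + 2f(x_3) + f(x_4)].
Sum ≈ -0.3248.

-0.3248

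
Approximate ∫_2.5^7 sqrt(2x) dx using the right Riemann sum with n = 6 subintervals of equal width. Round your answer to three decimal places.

14.290

Δx = (7 − 2.5)/6 = 0.75.
Right endpoints: 3.25, 4, 4.75, 5.5, 6.25, 7.
f(3.25) ≈ 2.550, f(4) ≈ 2.828, f(4.75) ≈ 3.082, f(5.5) ≈ 3.317, f(6.25) ≈ 3.536, f(7) ≈ 3.742.
Sum = Δx · [f(3.25) + f(4) + f(4.75) + ...].
Sum ≈ 14.290.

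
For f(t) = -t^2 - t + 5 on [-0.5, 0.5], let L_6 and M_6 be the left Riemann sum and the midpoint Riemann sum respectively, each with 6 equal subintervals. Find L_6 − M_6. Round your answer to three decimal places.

0.076

L_6 ≈ 4.99537.
M_6 ≈ 4.91898.
L_6 − M_6 ≈ 0.076.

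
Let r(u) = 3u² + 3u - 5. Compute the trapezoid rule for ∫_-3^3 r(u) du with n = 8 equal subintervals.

25.6875

Δu = (3 − (-3))/8 = 0.75.
r(-3) = 13, r(-2.25) = 3.4375, r(-1.5) = -2.75, r(-0.75) = -5.5625, r(0) = -5, r(0.75) = -1.0625, r(1.5) = 6.25, r(2.25) = 16.9375, r(3) = 31.
T_8 = (Δu/2)·[r(u_0) + 2r(u_1) + ... + 2r(u_{7}) + r(u_8)].
Sum = 25.6875.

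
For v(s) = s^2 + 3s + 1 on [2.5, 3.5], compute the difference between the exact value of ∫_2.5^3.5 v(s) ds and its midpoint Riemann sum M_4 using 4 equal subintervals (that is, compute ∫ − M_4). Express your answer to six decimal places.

Exact integral: ∫_2.5^3.5 v(s) ds ≈ 19.08333333.
M_4 = 19.078125.
Error ≈ 19.08333333 − 19.078125 ≈ 0.005208.

0.005208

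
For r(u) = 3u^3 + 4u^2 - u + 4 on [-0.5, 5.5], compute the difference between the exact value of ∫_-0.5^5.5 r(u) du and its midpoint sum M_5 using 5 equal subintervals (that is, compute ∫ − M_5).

Exact integral: ∫_-0.5^5.5 r(u) du = 917.25.
M_5 = 898.17.
Error = 917.25 − 898.17 = 19.08.

19.08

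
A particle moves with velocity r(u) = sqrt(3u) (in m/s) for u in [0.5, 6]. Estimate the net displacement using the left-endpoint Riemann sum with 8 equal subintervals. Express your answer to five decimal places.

15.49149

Δu = (6 − 0.5)/8 = 0.6875.
Left endpoints: 0.5, 1.1875, 1.875, 2.5625, 3.25, 3.9375, 4.625, 5.3125.
r(0.5) ≈ 1.22474, r(1.1875) ≈ 1.88746, r(1.875) ≈ 2.37171, r(2.5625) ≈ 2.77263, r(3.25) ≈ 3.12250, r(3.9375) ≈ 3.43693, r(4.625) ≈ 3.72492, r(5.3125) ≈ 3.99218.
Sum = Δu · [r(0.5) + r(1.1875) + r(1.875) + ...].
Sum ≈ 15.49149.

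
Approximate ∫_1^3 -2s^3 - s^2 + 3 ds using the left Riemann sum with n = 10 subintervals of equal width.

Δs = (3 − 1)/10 = 0.2.
Left endpoints: 1, 1.2, 1.4, 1.6, 1.8, 2, 2.2, 2.4, 2.6, 2.8.
f(1) = 0, f(1.2) = -1.896, f(1.4) = -4.448, f(1.6) = -7.752, f(1.8) = -11.904, f(2) = -17, f(2.2) = -23.136, f(2.4) = -30.408, f(2.6) = -38.912, f(2.8) = -48.744.
Sum = Δs · [f(1) + f(1.2) + f(1.4) + ...].
Sum = -36.84.

-36.84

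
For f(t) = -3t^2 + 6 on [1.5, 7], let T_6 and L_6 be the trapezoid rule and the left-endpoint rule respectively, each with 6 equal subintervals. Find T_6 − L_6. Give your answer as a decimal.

T_6 ≈ -308.93576.
L_6 ≈ -244.65451.
T_6 − L_6 = -64.28125.

-64.28125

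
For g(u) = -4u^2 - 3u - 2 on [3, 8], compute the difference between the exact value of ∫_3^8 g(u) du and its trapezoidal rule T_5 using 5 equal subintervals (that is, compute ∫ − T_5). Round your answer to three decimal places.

Exact integral: ∫_3^8 g(u) du ≈ -739.16667.
T_5 = -742.5.
Error ≈ -739.16667 − (-742.5) ≈ 3.333.

3.333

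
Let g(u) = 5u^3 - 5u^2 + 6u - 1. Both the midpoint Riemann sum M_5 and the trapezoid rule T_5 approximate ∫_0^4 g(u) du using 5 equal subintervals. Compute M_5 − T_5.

M_5 = 252.
T_5 = 268.
M_5 − T_5 = -16.

-16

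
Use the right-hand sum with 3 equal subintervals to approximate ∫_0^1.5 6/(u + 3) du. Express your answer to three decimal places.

Δu = (1.5 − 0)/3 = 0.5.
Right endpoints: 0.5, 1, 1.5.
f(0.5) = 12/7, f(1) = 1.5, f(1.5) = 4/3.
Sum = Δu · [f(0.5) + f(1) + f(1.5)].
Sum ≈ 2.274.

2.274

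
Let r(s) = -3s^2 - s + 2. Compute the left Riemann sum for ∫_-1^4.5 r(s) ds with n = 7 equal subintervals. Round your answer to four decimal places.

Δs = (4.5 − (-1))/7 = 11/14.
Left endpoints: -1, -3/14, 4/7, 19/14, 15/7, 41/14, 26/7.
r(-1) = 0, r(-3/14) = 407/196, r(4/7) = 22/49, r(19/14) = -957/196, r(15/7) = -682/49, r(41/14) = -5225/196, r(26/7) = -2112/49.
Sum = Δs · [r(-1) + r(-3/14) + r(4/7) + ...].
Sum ≈ -67.5995.

-67.5995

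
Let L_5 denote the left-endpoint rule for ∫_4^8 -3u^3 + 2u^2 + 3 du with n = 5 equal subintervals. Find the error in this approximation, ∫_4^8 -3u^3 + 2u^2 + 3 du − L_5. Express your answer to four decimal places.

-477.0133

Exact integral: ∫_4^8 f(u) du ≈ -2569.333333.
L_5 = -2092.32.
Error ≈ -2569.333333 − (-2092.32) ≈ -477.0133.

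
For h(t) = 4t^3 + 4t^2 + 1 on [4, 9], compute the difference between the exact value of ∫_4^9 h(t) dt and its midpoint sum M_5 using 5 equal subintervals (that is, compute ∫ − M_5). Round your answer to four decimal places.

Exact integral: ∫_4^9 h(t) dt ≈ 7196.666667.
M_5 = 7162.5.
Error ≈ 7196.666667 − 7162.5 ≈ 34.1667.

34.1667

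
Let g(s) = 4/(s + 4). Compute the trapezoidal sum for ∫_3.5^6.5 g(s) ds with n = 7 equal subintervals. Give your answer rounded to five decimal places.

1.34642

Δs = (6.5 − 3.5)/7 = 3/7.
g(3.5) = 8/15, g(55/14) = 56/111, g(61/14) = 56/117, g(67/14) = 56/123, g(73/14) = 56/129, g(79/14) = 56/135, g(85/14) = 56/141, g(6.5) = 8/21.
T_7 = (Δs/2)·[g(s_0) + 2g(s_1) + ... + 2g(s_{6}) + g(s_7)].
Sum ≈ 1.34642.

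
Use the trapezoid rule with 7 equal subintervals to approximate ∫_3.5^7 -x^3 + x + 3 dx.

Δx = (7 − 3.5)/7 = 0.5.
f(3.5) = -36.375, f(4) = -57, f(4.5) = -83.625, f(5) = -117, f(5.5) = -157.875, f(6) = -207, f(6.5) = -265.125, f(7) = -333.
T_7 = (Δx/2)·[f(x_0) + 2f(x_1) + ... + 2f(x_{6}) + f(x_7)].
Sum = -536.15625.

-536.15625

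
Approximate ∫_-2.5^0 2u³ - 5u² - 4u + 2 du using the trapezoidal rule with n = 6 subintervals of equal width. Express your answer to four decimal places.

-28.9771

Δu = (0 − (-2.5))/6 = 5/12.
f(-2.5) = -50.5, f(-25/12) = -25447/864, f(-5/3) = -391/27, f(-1.25) = -4.71875, f(-5/6) = 19/27, f(-5/12) = 2293/864, f(0) = 2.
T_6 = (Δu/2)·[f(u_0) + 2f(u_1) + ... + 2f(u_{5}) + f(u_6)].
Sum ≈ -28.9771.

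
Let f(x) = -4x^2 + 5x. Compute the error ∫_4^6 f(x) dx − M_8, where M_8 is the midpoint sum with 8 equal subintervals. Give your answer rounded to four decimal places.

Exact integral: ∫_4^6 f(x) dx ≈ -152.666667.
M_8 = -152.625.
Error ≈ -152.666667 − (-152.625) ≈ -0.0417.

-0.0417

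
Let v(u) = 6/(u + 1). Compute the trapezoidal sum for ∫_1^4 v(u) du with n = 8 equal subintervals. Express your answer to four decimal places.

5.5125

Δu = (4 − 1)/8 = 0.375.
v(1) = 3, v(1.375) = 48/19, v(1.75) = 24/11, v(2.125) = 1.92, v(2.5) = 12/7, v(2.875) = 48/31, v(3.25) = 24/17, v(3.625) = 48/37, v(4) = 1.2.
T_8 = (Δu/2)·[v(u_0) + 2v(u_1) + ... + 2v(u_{7}) + v(u_8)].
Sum ≈ 5.5125.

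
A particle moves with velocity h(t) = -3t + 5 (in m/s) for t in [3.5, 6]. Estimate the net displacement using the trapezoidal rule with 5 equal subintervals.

-23.125

Δt = (6 − 3.5)/5 = 0.5.
h(3.5) = -5.5, h(4) = -7, h(4.5) = -8.5, h(5) = -10, h(5.5) = -11.5, h(6) = -13.
T_5 = (Δt/2)·[h(t_0) + 2h(t_1) + ... + 2h(t_{4}) + h(t_5)].
Sum = -23.125.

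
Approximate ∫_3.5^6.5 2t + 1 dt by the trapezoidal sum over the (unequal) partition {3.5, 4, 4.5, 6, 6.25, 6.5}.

33

Subinterval widths: 0.5, 0.5, 1.5, 0.25, 0.25.
f(3.5) = 8, f(4) = 9, f(4.5) = 10, f(6) = 13, f(6.25) = 13.5, f(6.5) = 14.
On each subinterval the trapezoid contributes (Δt_i/2)·[f(t_{i-1}) + f(t_i)].
Sum = 33.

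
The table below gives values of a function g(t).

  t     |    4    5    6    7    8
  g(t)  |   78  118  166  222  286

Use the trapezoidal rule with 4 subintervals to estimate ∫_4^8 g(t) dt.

Δt = 1.
T_4 = (1/2)·[78 + 2·118 + 2·166 + 2·222 + 286] = 688.

688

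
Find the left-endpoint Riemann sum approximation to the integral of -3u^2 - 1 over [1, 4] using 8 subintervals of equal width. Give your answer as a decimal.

-57.7734375

Δu = (4 − 1)/8 = 0.375.
Left endpoints: 1, 1.375, 1.75, 2.125, 2.5, 2.875, 3.25, 3.625.
f(1) = -4, f(1.375) = -6.671875, f(1.75) = -10.1875, f(2.125) = -14.546875, f(2.5) = -19.75, f(2.875) = -25.796875, f(3.25) = -32.6875, f(3.625) = -40.421875.
Sum = Δu · [f(1) + f(1.375) + f(1.75) + ...].
Sum = -57.7734375.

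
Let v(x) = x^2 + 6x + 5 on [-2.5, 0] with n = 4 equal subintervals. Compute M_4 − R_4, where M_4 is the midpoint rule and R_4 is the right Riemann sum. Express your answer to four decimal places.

-2.9785

M_4 ≈ -1.123047.
R_4 = 1.85546875.
M_4 − R_4 ≈ -2.9785.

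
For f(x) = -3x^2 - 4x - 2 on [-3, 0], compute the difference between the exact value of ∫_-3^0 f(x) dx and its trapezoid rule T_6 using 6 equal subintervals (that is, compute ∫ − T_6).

0.375

Exact integral: ∫_-3^0 f(x) dx = -15.
T_6 = -15.375.
Error = -15 − (-15.375) = 0.375.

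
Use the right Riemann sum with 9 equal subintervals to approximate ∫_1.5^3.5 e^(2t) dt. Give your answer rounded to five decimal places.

666.72165

Δt = (3.5 − 1.5)/9 = 2/9.
Right endpoints: 31/18, 35/18, 13/6, 43/18, 47/18, 17/6, 55/18, 59/18, 3.5.
f(31/18) ≈ 31.32588, f(35/18) ≈ 48.85657, f(13/6) ≈ 76.19786, f(43/18) ≈ 118.83997, f(47/18) ≈ 185.34561, f(17/6) ≈ 289.06936, f(55/18) ≈ 450.83937, f(59/18) ≈ 703.13967, f(3.5) ≈ 1096.63316.
Sum = Δt · [f(31/18) + f(35/18) + f(13/6) + ...].
Sum ≈ 666.72165.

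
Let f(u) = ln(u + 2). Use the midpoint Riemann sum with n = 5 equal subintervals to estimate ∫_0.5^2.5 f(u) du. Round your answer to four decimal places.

Δu = (2.5 − 0.5)/5 = 0.4.
Midpoints: 0.7, 1.1, 1.5, 1.9, 2.3.
f(0.7) ≈ 0.9933, f(1.1) ≈ 1.1314, f(1.5) ≈ 1.2528, f(1.9) ≈ 1.3610, f(2.3) ≈ 1.4586.
Sum = Δu · [f(0.7) + f(1.1) + f(1.5) + f(1.9) + f(2.3)].
Sum ≈ 2.4788.

2.4788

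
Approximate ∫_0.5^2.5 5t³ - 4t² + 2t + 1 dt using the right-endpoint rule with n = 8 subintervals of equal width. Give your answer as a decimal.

43.65625

Δt = (2.5 − 0.5)/8 = 0.25.
Right endpoints: 0.75, 1, 1.25, 1.5, 1.75, 2, 2.25, 2.5.
f(0.75) = 2.359375, f(1) = 4, f(1.25) = 7.015625, f(1.5) = 11.875, f(1.75) = 19.046875, f(2) = 29, f(2.25) = 42.203125, f(2.5) = 59.125.
Sum = Δt · [f(0.75) + f(1) + f(1.25) + ...].
Sum = 43.65625.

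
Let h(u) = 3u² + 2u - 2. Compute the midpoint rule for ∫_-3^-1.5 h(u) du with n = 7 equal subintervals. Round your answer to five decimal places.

Δu = (-1.5 − (-3))/7 = 3/14.
Midpoints: -81/28, -75/28, -69/28, -2.25, -57/28, -51/28, -45/28.
h(-81/28) = 13579/784, h(-75/28) = 11107/784, h(-69/28) = 8851/784, h(-2.25) = 8.6875, h(-57/28) = 4987/784, h(-51/28) = 3379/784, h(-45/28) = 1987/784.
Sum = Δu · [h(-81/28) + h(-75/28) + h(-69/28) + ...].
Sum ≈ 13.85778.

13.85778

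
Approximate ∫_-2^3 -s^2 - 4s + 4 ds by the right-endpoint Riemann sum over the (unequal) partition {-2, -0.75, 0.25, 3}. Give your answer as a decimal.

-35.765625

Subinterval widths: 1.25, 1, 2.75.
Right endpoints: -0.75, 0.25, 3.
f(-0.75) = 6.4375, f(0.25) = 2.9375, f(3) = -17.
Sum = Σ Δs_i · f(s_i).
Sum = -35.765625.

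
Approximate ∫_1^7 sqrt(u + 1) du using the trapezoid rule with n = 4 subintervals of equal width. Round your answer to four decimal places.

13.1666

Δu = (7 − 1)/4 = 1.5.
f(1) ≈ 1.4142, f(2.5) ≈ 1.8708, f(4) ≈ 2.2361, f(5.5) ≈ 2.5495, f(7) ≈ 2.8284.
T_4 = (Δu/2)·[f(u_0) + 2f(u_1) + 2f(u_2) + 2f(u_3) + f(u_4)].
Sum ≈ 13.1666.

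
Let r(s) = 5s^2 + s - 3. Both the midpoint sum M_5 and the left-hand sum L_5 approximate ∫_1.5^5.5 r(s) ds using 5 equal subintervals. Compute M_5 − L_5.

M_5 = 272.6.
L_5 = 218.2.
M_5 − L_5 = 54.4.

54.4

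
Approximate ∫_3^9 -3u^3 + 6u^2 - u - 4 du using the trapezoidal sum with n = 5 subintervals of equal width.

Δu = (9 − 3)/5 = 1.2.
f(3) = -34, f(4.2) = -124.624, f(5.4) = -306.832, f(6.6) = -611.728, f(7.8) = -1070.416, f(9) = -1714.
T_5 = (Δu/2)·[f(u_0) + 2f(u_1) + ... + 2f(u_{4}) + f(u_5)].
Sum = -3585.12.

-3585.12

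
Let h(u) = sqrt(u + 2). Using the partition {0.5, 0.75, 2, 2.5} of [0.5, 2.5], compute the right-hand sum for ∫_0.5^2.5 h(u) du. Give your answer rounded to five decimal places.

3.97524

Subinterval widths: 0.25, 1.25, 0.5.
Right endpoints: 0.75, 2, 2.5.
h(0.75) ≈ 1.65831, h(2) ≈ 2.00000, h(2.5) ≈ 2.12132.
Sum = Σ Δu_i · h(u_i).
Sum ≈ 3.97524.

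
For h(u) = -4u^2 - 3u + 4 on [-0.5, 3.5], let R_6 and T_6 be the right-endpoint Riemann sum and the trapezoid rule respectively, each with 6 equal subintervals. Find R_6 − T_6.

R_6 ≈ -80.518519.
T_6 ≈ -60.518519.
R_6 − T_6 = -20.

-20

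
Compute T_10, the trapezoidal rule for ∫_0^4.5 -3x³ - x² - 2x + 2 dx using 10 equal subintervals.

Δx = (4.5 − 0)/10 = 0.45.
f(0) = 2, f(0.45) = 0.624125, f(0.9) = -2.797, f(1.35) = -9.903625, f(1.8) = -22.336, f(2.25) = -41.734375, f(2.7) = -69.739, f(3.15) = -107.990125, f(3.6) = -158.128, f(4.05) = -221.792875, f(4.5) = -300.625.
T_10 = (Δx/2)·[f(x_0) + 2f(x_1) + ... + 2f(x_{9}) + f(x_10)].
Sum = -352.39921875.

-352.39921875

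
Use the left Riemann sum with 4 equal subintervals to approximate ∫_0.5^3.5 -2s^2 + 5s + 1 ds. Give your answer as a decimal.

7.3125

Δs = (3.5 − 0.5)/4 = 0.75.
Left endpoints: 0.5, 1.25, 2, 2.75.
f(0.5) = 3, f(1.25) = 4.125, f(2) = 3, f(2.75) = -0.375.
Sum = Δs · [f(0.5) + f(1.25) + f(2) + f(2.75)].
Sum = 7.3125.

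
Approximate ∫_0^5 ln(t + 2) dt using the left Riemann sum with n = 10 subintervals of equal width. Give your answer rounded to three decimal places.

6.914

Δt = (5 − 0)/10 = 0.5.
Left endpoints: 0, 0.5, 1, 1.5, 2, 2.5, 3, 3.5, 4, 4.5.
f(0) ≈ 0.693, f(0.5) ≈ 0.916, f(1) ≈ 1.099, f(1.5) ≈ 1.253, f(2) ≈ 1.386, f(2.5) ≈ 1.504, f(3) ≈ 1.609, f(3.5) ≈ 1.705, f(4) ≈ 1.792, f(4.5) ≈ 1.872.
Sum = Δt · [f(0) + f(0.5) + f(1) + ...].
Sum ≈ 6.914.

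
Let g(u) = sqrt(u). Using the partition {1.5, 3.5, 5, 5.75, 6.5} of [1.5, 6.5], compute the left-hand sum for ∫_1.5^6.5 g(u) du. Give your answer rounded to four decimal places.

8.7312

Subinterval widths: 2, 1.5, 0.75, 0.75.
Left endpoints: 1.5, 3.5, 5, 5.75.
g(1.5) ≈ 1.2247, g(3.5) ≈ 1.8708, g(5) ≈ 2.2361, g(5.75) ≈ 2.3979.
Sum = Σ Δu_i · g(u_i).
Sum ≈ 8.7312.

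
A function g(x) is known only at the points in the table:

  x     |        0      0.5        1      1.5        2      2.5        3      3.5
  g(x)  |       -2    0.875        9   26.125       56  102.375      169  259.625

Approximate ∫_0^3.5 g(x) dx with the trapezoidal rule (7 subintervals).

246.09375

Δx = 0.5.
T_7 = (0.5/2)·[(-2) + 2·0.875 + 2·9 + 2·26.125 + 2·56 + 2·102.375 + 2·169 + 259.625] = 246.09375.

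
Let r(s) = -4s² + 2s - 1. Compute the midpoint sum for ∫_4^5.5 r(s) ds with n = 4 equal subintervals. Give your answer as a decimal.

-123.6796875

Δs = (5.5 − 4)/4 = 0.375.
Midpoints: 4.1875, 4.5625, 4.9375, 5.3125.
r(4.1875) = -62.765625, r(4.5625) = -75.140625, r(4.9375) = -88.640625, r(5.3125) = -103.265625.
Sum = Δs · [r(4.1875) + r(4.5625) + r(4.9375) + r(5.3125)].
Sum = -123.6796875.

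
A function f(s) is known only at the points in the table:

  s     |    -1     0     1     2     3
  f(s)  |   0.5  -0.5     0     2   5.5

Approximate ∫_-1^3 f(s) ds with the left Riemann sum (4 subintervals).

2

Δs = 1.
Sum = 1·[0.5 + (-0.5) + 0 + 2] = 2.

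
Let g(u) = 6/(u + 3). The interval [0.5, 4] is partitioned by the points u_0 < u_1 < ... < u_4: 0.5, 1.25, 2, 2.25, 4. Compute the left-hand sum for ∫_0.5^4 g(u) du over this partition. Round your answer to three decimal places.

4.645

Subinterval widths: 0.75, 0.75, 0.25, 1.75.
Left endpoints: 0.5, 1.25, 2, 2.25.
g(0.5) = 12/7, g(1.25) = 24/17, g(2) = 1.2, g(2.25) = 8/7.
Sum = Σ Δu_i · g(u_i).
Sum ≈ 4.645.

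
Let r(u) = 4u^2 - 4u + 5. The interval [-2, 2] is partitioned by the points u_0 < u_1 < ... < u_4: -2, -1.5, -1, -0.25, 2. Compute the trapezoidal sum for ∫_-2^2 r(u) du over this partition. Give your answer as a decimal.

Subinterval widths: 0.5, 0.5, 0.75, 2.25.
r(-2) = 29, r(-1.5) = 20, r(-1) = 13, r(-0.25) = 6.25, r(2) = 13.
On each subinterval the trapezoid contributes (Δu_i/2)·[r(u_{i-1}) + r(u_i)].
Sum = 49.375.

49.375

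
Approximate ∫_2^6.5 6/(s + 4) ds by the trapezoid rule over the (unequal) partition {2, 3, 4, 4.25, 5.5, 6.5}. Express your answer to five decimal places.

Subinterval widths: 1, 1, 0.25, 1.25, 1.
f(2) = 1, f(3) = 6/7, f(4) = 0.75, f(4.25) = 8/11, f(5.5) = 12/19, f(6.5) = 4/7.
On each subinterval the trapezoid contributes (Δs_i/2)·[f(s_{i-1}) + f(s_i)].
Sum ≈ 3.36759.

3.36759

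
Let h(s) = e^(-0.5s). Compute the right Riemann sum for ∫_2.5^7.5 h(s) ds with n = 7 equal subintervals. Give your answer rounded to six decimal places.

0.437629

Δs = (7.5 − 2.5)/7 = 5/7.
Right endpoints: 45/14, 55/14, 65/14, 75/14, 85/14, 95/14, 7.5.
h(45/14) ≈ 0.200460, h(55/14) ≈ 0.140256, h(65/14) ≈ 0.098133, h(75/14) ≈ 0.068661, h(85/14) ≈ 0.048040, h(95/14) ≈ 0.033613, h(7.5) ≈ 0.023518.
Sum = Δs · [h(45/14) + h(55/14) + h(65/14) + ...].
Sum ≈ 0.437629.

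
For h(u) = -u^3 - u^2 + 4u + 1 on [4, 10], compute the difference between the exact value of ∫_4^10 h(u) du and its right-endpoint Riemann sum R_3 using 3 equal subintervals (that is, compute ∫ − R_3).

Exact integral: ∫_4^10 h(u) du = -2574.
R_3 = -3658.
Error = -2574 − (-3658) = 1084.

1084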